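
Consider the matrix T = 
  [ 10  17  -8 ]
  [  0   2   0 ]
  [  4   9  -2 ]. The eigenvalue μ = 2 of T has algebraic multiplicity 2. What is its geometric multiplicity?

1

T − 2I = [[8, 17, -8], [0, 0, 0], [4, 9, -4]].
This matrix has rank 2, so its null space has dimension 3 − 2 = 1.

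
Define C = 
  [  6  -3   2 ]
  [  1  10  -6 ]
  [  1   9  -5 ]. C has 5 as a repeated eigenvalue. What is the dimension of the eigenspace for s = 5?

1

C − 5I = [[1, -3, 2], [1, 5, -6], [1, 9, -10]].
This matrix has rank 2, so its null space has dimension 3 − 2 = 1.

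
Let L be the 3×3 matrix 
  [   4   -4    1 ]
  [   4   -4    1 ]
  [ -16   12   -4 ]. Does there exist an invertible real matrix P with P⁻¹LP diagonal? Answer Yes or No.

Characteristic polynomial: p(r) = r^3 + 4r^2 + 4r = r(r + 2)^2.
r = -2 has algebraic multiplicity 2; rank(L + 2I) = 2, so geometric multiplicity = 1.
Geometric multiplicity < algebraic multiplicity, so L is not diagonalizable.

No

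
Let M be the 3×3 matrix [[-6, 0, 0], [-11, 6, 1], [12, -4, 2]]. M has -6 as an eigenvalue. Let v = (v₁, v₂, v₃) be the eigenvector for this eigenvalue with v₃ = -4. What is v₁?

M + 6I = [[0, 0, 0], [-11, 12, 1], [12, -4, 8]].
Solving (M + 6I)v = 0 gives the eigenspace spanned by (4, 4, -4).
With v₃ = -4, v = (4, 4, -4), so v₁ = 4.

4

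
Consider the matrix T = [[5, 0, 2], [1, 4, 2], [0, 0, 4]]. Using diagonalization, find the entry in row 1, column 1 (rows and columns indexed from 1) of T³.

Characteristic polynomial: r^3 - 13r^2 + 56r - 80 = (r - 5)(r - 4)^2, so the eigenvalues are 4, 4, 5.
r=4: eigenvector (-2, -2, 1).
r=4: eigenvector (0, 1, 0).
r=5: eigenvector (1, 1, 0).
P = [[-2, 0, 1], [-2, 1, 1], [1, 0, 0]], D = diag(4, 4, 5), P⁻¹ = [[0, 0, 1], [-1, 1, 0], [1, 0, 2]].
T³ = P·diag(64, 64, 125)·P⁻¹ = [[125, 0, 122], [61, 64, 122], [0, 0, 64]].
The requested entry is 125.

125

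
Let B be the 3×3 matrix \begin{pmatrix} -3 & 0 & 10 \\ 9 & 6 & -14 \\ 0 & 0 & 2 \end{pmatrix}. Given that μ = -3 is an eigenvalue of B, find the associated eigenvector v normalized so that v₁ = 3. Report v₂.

-3

B + 3I = [[0, 0, 10], [9, 9, -14], [0, 0, 5]].
Solving (B + 3I)v = 0 gives the eigenspace spanned by (3, -3, 0).
With v₁ = 3, v = (3, -3, 0), so v₂ = -3.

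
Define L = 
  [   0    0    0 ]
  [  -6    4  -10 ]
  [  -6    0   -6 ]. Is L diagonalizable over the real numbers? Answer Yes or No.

Characteristic polynomial: p(t) = t^3 + 2t^2 - 24t = t(t - 4)(t + 6).
All 3 eigenvalues are distinct, so L is diagonalizable.

Yes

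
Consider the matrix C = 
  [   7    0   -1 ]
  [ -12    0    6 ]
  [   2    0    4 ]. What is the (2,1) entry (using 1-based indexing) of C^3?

-432

Characteristic polynomial: r^3 - 11r^2 + 30r = r(r - 6)(r - 5), so the eigenvalues are 0, 5, 6.
r=5: eigenvector (1, 0, 2).
r=0: eigenvector (0, 1, 0).
r=6: eigenvector (-1, 1, -1).
P = [[1, 0, -1], [0, 1, 1], [2, 0, -1]], D = diag(5, 0, 6), P⁻¹ = [[-1, 0, 1], [2, 1, -1], [-2, 0, 1]].
C³ = P·diag(125, 0, 216)·P⁻¹ = [[307, 0, -91], [-432, 0, 216], [182, 0, 34]].
The requested entry is -432.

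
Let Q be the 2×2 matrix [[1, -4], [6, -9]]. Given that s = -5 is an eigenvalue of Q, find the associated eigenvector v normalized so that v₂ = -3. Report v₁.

Q + 5I = [[6, -4], [6, -4]].
Solving (Q + 5I)v = 0 gives the eigenspace spanned by (-2, -3).
With v₂ = -3, v = (-2, -3), so v₁ = -2.

-2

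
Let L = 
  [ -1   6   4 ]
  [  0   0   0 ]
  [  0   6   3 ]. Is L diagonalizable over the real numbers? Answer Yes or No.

Characteristic polynomial: p(s) = s^3 - 2s^2 - 3s = s(s - 3)(s + 1).
All 3 eigenvalues are distinct, so L is diagonalizable.

Yes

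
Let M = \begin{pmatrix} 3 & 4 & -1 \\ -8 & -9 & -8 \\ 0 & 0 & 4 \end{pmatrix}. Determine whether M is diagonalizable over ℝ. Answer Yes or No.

Yes

Characteristic polynomial: p(λ) = λ^3 + 2λ^2 - 19λ - 20 = (λ - 4)(λ + 1)(λ + 5).
All 3 eigenvalues are distinct, so M is diagonalizable.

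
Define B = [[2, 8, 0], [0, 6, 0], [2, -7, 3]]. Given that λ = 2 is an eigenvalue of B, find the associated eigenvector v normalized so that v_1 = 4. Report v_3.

-8

B − 2I = [[0, 8, 0], [0, 4, 0], [2, -7, 1]].
Solving (B − 2I)v = 0 gives the eigenspace spanned by (4, 0, -8).
With v_1 = 4, v = (4, 0, -8), so v_3 = -8.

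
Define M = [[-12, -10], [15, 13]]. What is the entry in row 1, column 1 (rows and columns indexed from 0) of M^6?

Characteristic polynomial: s^2 - s - 6 = (s - 3)(s + 2), so the eigenvalues are -2, 3.
s=3: eigenvector (-2, 3).
s=-2: eigenvector (1, -1).
P = [[-2, 1], [3, -1]], D = diag(3, -2), P⁻¹ = [[1, 1], [3, 2]].
M⁶ = P·diag(729, 64)·P⁻¹ = [[-1266, -1330], [1995, 2059]].
The requested entry is 2059.

2059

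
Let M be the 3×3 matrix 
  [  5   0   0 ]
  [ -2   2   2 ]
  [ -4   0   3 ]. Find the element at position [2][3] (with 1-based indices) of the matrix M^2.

10

Characteristic polynomial: r^3 - 10r^2 + 31r - 30 = (r - 5)(r - 3)(r - 2), so the eigenvalues are 2, 3, 5.
r=5: eigenvector (1, -2, -2).
r=3: eigenvector (0, 2, 1).
r=2: eigenvector (0, 1, 0).
P = [[1, 0, 0], [-2, 2, 1], [-2, 1, 0]], D = diag(5, 3, 2), P⁻¹ = [[1, 0, 0], [2, 0, 1], [-2, 1, -2]].
M² = P·diag(25, 9, 4)·P⁻¹ = [[25, 0, 0], [-22, 4, 10], [-32, 0, 9]].
The requested entry is 10.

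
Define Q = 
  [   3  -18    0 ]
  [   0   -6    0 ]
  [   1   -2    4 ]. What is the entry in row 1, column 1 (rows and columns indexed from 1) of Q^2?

9

Characteristic polynomial: t^3 - t^2 - 30t + 72 = (t - 4)(t - 3)(t + 6), so the eigenvalues are -6, 3, 4.
t=3: eigenvector (1, 0, -1).
t=-6: eigenvector (2, 1, 0).
t=4: eigenvector (0, 0, 1).
P = [[1, 2, 0], [0, 1, 0], [-1, 0, 1]], D = diag(3, -6, 4), P⁻¹ = [[1, -2, 0], [0, 1, 0], [1, -2, 1]].
Q² = P·diag(9, 36, 16)·P⁻¹ = [[9, 54, 0], [0, 36, 0], [7, -14, 16]].
The requested entry is 9.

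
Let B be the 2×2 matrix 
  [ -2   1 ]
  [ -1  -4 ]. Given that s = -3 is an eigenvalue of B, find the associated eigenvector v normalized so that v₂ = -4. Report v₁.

4

B + 3I = [[1, 1], [-1, -1]].
Solving (B + 3I)v = 0 gives the eigenspace spanned by (4, -4).
With v₂ = -4, v = (4, -4), so v₁ = 4.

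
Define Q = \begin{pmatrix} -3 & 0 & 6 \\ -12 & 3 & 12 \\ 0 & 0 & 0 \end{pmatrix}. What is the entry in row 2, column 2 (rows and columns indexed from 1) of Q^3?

Characteristic polynomial: λ^3 - 9λ = λ(λ - 3)(λ + 3), so the eigenvalues are -3, 0, 3.
λ=-3: eigenvector (1, 2, 0).
λ=3: eigenvector (0, 1, 0).
λ=0: eigenvector (2, 4, 1).
P = [[1, 0, 2], [2, 1, 4], [0, 0, 1]], D = diag(-3, 3, 0), P⁻¹ = [[1, 0, -2], [-2, 1, 0], [0, 0, 1]].
Q³ = P·diag(-27, 27, 0)·P⁻¹ = [[-27, 0, 54], [-108, 27, 108], [0, 0, 0]].
The requested entry is 27.

27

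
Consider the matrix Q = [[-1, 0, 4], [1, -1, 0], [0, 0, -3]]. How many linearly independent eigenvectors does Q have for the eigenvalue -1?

1

Q + 1I = [[0, 0, 4], [1, 0, 0], [0, 0, -2]].
This matrix has rank 2, so its null space has dimension 3 − 2 = 1.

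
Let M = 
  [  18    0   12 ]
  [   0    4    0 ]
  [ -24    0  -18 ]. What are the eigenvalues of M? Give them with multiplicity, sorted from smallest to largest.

-6, 4, 6

Characteristic polynomial: p(s) = s^3 - 4s^2 - 36s + 144 = (s - 6)(s - 4)(s + 6).
Roots (with multiplicity): -6, 4, 6.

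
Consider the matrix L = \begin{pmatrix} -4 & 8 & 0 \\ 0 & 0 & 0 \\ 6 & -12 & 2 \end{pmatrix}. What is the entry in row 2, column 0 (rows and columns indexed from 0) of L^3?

Characteristic polynomial: μ^3 + 2μ^2 - 8μ = μ(μ - 2)(μ + 4), so the eigenvalues are -4, 0, 2.
μ=-4: eigenvector (1, 0, -1).
μ=0: eigenvector (2, 1, 0).
μ=2: eigenvector (0, 0, 1).
P = [[1, 2, 0], [0, 1, 0], [-1, 0, 1]], D = diag(-4, 0, 2), P⁻¹ = [[1, -2, 0], [0, 1, 0], [1, -2, 1]].
L³ = P·diag(-64, 0, 8)·P⁻¹ = [[-64, 128, 0], [0, 0, 0], [72, -144, 8]].
The requested entry is 72.

72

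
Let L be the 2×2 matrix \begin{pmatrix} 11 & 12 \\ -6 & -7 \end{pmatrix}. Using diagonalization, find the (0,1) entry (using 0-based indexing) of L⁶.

Characteristic polynomial: s^2 - 4s - 5 = (s - 5)(s + 1), so the eigenvalues are -1, 5.
s=-1: eigenvector (1, -1).
s=5: eigenvector (2, -1).
P = [[1, 2], [-1, -1]], D = diag(-1, 5), P⁻¹ = [[-1, -2], [1, 1]].
L⁶ = P·diag(1, 15625)·P⁻¹ = [[31249, 31248], [-15624, -15623]].
The requested entry is 31248.

31248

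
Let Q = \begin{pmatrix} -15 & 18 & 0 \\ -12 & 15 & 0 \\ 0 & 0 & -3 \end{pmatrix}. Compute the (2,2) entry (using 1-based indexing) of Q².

Characteristic polynomial: μ^3 + 3μ^2 - 9μ - 27 = (μ - 3)(μ + 3)^2, so the eigenvalues are -3, -3, 3.
μ=-3: eigenvector (3, 2, 0).
μ=3: eigenvector (1, 1, 0).
μ=-3: eigenvector (-3, -2, 1).
P = [[3, 1, -3], [2, 1, -2], [0, 0, 1]], D = diag(-3, 3, -3), P⁻¹ = [[1, -1, 1], [-2, 3, 0], [0, 0, 1]].
Q² = P·diag(9, 9, 9)·P⁻¹ = [[9, 0, 0], [0, 9, 0], [0, 0, 9]].
The requested entry is 9.

9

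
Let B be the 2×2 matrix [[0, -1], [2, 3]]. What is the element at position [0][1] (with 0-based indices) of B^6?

-63

Characteristic polynomial: μ^2 - 3μ + 2 = (μ - 2)(μ - 1), so the eigenvalues are 1, 2.
μ=1: eigenvector (1, -1).
μ=2: eigenvector (-1, 2).
P = [[1, -1], [-1, 2]], D = diag(1, 2), P⁻¹ = [[2, 1], [1, 1]].
B⁶ = P·diag(1, 64)·P⁻¹ = [[-62, -63], [126, 127]].
The requested entry is -63.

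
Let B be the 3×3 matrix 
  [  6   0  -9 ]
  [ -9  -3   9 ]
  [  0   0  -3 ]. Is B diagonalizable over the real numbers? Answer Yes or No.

Yes

Characteristic polynomial: p(r) = r^3 - 27r - 54 = (r - 6)(r + 3)^2.
r = -3 has algebraic multiplicity 2; rank(B + 3I) = 1, so geometric multiplicity = 2.
Every eigenvalue has geometric = algebraic multiplicity, so B is diagonalizable.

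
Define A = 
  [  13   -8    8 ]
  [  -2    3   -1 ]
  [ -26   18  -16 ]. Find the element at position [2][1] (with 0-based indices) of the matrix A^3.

Characteristic polynomial: s^3 - 7s + 6 = (s - 2)(s - 1)(s + 3), so the eigenvalues are -3, 1, 2.
s=-3: eigenvector (1, 0, -2).
s=2: eigenvector (0, 1, 1).
s=1: eigenvector (2, 1, -2).
P = [[1, 0, 2], [0, 1, 1], [-2, 1, -2]], D = diag(-3, 2, 1), P⁻¹ = [[-3, 2, -2], [-2, 2, -1], [2, -1, 1]].
A³ = P·diag(-27, 8, 1)·P⁻¹ = [[85, -56, 56], [-14, 15, -7], [-182, 126, -118]].
The requested entry is 126.

126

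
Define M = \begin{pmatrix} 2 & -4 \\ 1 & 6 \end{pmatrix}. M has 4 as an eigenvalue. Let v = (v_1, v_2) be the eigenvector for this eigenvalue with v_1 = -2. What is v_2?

M − 4I = [[-2, -4], [1, 2]].
Solving (M − 4I)v = 0 gives the eigenspace spanned by (-2, 1).
With v_1 = -2, v = (-2, 1), so v_2 = 1.

1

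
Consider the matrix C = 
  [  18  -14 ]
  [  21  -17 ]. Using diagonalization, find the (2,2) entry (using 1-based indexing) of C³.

Characteristic polynomial: s^2 - s - 12 = (s - 4)(s + 3), so the eigenvalues are -3, 4.
s=4: eigenvector (1, 1).
s=-3: eigenvector (2, 3).
P = [[1, 2], [1, 3]], D = diag(4, -3), P⁻¹ = [[3, -2], [-1, 1]].
C³ = P·diag(64, -27)·P⁻¹ = [[246, -182], [273, -209]].
The requested entry is -209.

-209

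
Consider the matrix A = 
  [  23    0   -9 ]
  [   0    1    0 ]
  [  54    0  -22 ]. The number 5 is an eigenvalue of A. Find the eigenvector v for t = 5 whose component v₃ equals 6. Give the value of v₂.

0

A − 5I = [[18, 0, -9], [0, -4, 0], [54, 0, -27]].
Solving (A − 5I)v = 0 gives the eigenspace spanned by (3, 0, 6).
With v₃ = 6, v = (3, 0, 6), so v₂ = 0.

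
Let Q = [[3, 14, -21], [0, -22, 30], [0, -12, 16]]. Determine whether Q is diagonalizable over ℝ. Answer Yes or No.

Characteristic polynomial: p(t) = t^3 + 3t^2 - 10t - 24 = (t - 3)(t + 2)(t + 4).
All 3 eigenvalues are distinct, so Q is diagonalizable.

Yes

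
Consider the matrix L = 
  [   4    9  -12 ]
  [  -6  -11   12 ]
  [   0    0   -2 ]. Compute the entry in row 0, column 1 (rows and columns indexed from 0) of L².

-63

Characteristic polynomial: λ^3 + 9λ^2 + 24λ + 20 = (λ + 2)^2(λ + 5), so the eigenvalues are -5, -2, -2.
λ=-2: eigenvector (3, -2, 0).
λ=-5: eigenvector (-1, 1, 0).
λ=-2: eigenvector (-1, 2, 1).
P = [[3, -1, -1], [-2, 1, 2], [0, 0, 1]], D = diag(-2, -5, -2), P⁻¹ = [[1, 1, -1], [2, 3, -4], [0, 0, 1]].
L² = P·diag(4, 25, 4)·P⁻¹ = [[-38, -63, 84], [42, 67, -84], [0, 0, 4]].
The requested entry is -63.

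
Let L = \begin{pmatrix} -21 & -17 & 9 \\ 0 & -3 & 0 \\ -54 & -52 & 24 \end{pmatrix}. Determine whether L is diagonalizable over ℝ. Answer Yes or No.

No

Characteristic polynomial: p(s) = s^3 - 27s - 54 = (s - 6)(s + 3)^2.
s = -3 has algebraic multiplicity 2; rank(L + 3I) = 2, so geometric multiplicity = 1.
Geometric multiplicity < algebraic multiplicity, so L is not diagonalizable.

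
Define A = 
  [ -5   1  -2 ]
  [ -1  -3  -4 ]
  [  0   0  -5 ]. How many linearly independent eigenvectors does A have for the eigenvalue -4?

A + 4I = [[-1, 1, -2], [-1, 1, -4], [0, 0, -1]].
This matrix has rank 2, so its null space has dimension 3 − 2 = 1.

1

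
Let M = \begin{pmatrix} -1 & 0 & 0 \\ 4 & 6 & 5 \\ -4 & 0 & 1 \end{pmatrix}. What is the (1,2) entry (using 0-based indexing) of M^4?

Characteristic polynomial: t^3 - 6t^2 - t + 6 = (t - 6)(t - 1)(t + 1), so the eigenvalues are -1, 1, 6.
t=-1: eigenvector (1, -2, 2).
t=6: eigenvector (0, 1, 0).
t=1: eigenvector (0, -1, 1).
P = [[1, 0, 0], [-2, 1, -1], [2, 0, 1]], D = diag(-1, 6, 1), P⁻¹ = [[1, 0, 0], [0, 1, 1], [-2, 0, 1]].
M⁴ = P·diag(1, 1296, 1)·P⁻¹ = [[1, 0, 0], [0, 1296, 1295], [0, 0, 1]].
The requested entry is 1295.

1295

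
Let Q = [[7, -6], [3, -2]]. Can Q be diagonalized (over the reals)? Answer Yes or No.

Characteristic polynomial: p(t) = t^2 - 5t + 4 = (t - 4)(t - 1).
All 2 eigenvalues are distinct, so Q is diagonalizable.

Yes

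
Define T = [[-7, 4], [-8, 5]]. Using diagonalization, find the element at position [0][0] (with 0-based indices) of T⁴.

Characteristic polynomial: r^2 + 2r - 3 = (r - 1)(r + 3), so the eigenvalues are -3, 1.
r=1: eigenvector (1, 2).
r=-3: eigenvector (1, 1).
P = [[1, 1], [2, 1]], D = diag(1, -3), P⁻¹ = [[-1, 1], [2, -1]].
T⁴ = P·diag(1, 81)·P⁻¹ = [[161, -80], [160, -79]].
The requested entry is 161.

161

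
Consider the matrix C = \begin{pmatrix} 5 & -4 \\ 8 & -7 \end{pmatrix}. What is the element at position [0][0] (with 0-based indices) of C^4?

-79

Characteristic polynomial: s^2 + 2s - 3 = (s - 1)(s + 3), so the eigenvalues are -3, 1.
s=1: eigenvector (1, 1).
s=-3: eigenvector (-1, -2).
P = [[1, -1], [1, -2]], D = diag(1, -3), P⁻¹ = [[2, -1], [1, -1]].
C⁴ = P·diag(1, 81)·P⁻¹ = [[-79, 80], [-160, 161]].
The requested entry is -79.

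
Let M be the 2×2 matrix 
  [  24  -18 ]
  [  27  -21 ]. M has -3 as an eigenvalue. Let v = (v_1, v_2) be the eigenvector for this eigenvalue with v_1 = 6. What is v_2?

9

M + 3I = [[27, -18], [27, -18]].
Solving (M + 3I)v = 0 gives the eigenspace spanned by (6, 9).
With v_1 = 6, v = (6, 9), so v_2 = 9.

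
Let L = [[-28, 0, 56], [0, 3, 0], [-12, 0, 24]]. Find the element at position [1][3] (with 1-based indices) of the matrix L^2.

-224

Characteristic polynomial: t^3 + t^2 - 12t = t(t - 3)(t + 4), so the eigenvalues are -4, 0, 3.
t=-4: eigenvector (7, 0, 3).
t=3: eigenvector (0, 1, 0).
t=0: eigenvector (2, 0, 1).
P = [[7, 0, 2], [0, 1, 0], [3, 0, 1]], D = diag(-4, 3, 0), P⁻¹ = [[1, 0, -2], [0, 1, 0], [-3, 0, 7]].
L² = P·diag(16, 9, 0)·P⁻¹ = [[112, 0, -224], [0, 9, 0], [48, 0, -96]].
The requested entry is -224.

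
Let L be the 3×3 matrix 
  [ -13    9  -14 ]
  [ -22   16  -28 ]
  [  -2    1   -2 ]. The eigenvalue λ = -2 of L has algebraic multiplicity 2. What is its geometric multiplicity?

1

L + 2I = [[-11, 9, -14], [-22, 18, -28], [-2, 1, 0]].
This matrix has rank 2, so its null space has dimension 3 − 2 = 1.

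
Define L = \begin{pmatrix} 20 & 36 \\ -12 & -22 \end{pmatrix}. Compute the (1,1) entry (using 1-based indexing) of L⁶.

Characteristic polynomial: s^2 + 2s - 8 = (s - 2)(s + 4), so the eigenvalues are -4, 2.
s=2: eigenvector (-2, 1).
s=-4: eigenvector (-3, 2).
P = [[-2, -3], [1, 2]], D = diag(2, -4), P⁻¹ = [[-2, -3], [1, 2]].
L⁶ = P·diag(64, 4096)·P⁻¹ = [[-12032, -24192], [8064, 16192]].
The requested entry is -12032.

-12032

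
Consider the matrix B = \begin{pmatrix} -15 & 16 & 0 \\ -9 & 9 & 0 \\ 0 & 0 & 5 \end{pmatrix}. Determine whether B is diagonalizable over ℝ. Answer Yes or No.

No

Characteristic polynomial: p(r) = r^3 + r^2 - 21r - 45 = (r - 5)(r + 3)^2.
r = -3 has algebraic multiplicity 2; rank(B + 3I) = 2, so geometric multiplicity = 1.
Geometric multiplicity < algebraic multiplicity, so B is not diagonalizable.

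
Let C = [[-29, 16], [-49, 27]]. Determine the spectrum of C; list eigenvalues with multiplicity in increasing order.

Characteristic polynomial: p(μ) = μ^2 + 2μ + 1 = (μ + 1)^2.
Roots (with multiplicity): -1, -1.

-1, -1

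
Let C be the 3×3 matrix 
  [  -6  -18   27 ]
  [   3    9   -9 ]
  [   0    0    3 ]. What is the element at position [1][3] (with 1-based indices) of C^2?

81

Characteristic polynomial: λ^3 - 6λ^2 + 9λ = λ(λ - 3)^2, so the eigenvalues are 0, 3, 3.
λ=0: eigenvector (3, -1, 0).
λ=3: eigenvector (-2, 1, 0).
λ=3: eigenvector (1, 1, 1).
P = [[3, -2, 1], [-1, 1, 1], [0, 0, 1]], D = diag(0, 3, 3), P⁻¹ = [[1, 2, -3], [1, 3, -4], [0, 0, 1]].
C² = P·diag(0, 9, 9)·P⁻¹ = [[-18, -54, 81], [9, 27, -27], [0, 0, 9]].
The requested entry is 81.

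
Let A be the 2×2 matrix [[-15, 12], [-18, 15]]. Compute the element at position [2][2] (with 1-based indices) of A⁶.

Characteristic polynomial: r^2 - 9 = (r - 3)(r + 3), so the eigenvalues are -3, 3.
r=-3: eigenvector (1, 1).
r=3: eigenvector (2, 3).
P = [[1, 2], [1, 3]], D = diag(-3, 3), P⁻¹ = [[3, -2], [-1, 1]].
A⁶ = P·diag(729, 729)·P⁻¹ = [[729, 0], [0, 729]].
The requested entry is 729.

729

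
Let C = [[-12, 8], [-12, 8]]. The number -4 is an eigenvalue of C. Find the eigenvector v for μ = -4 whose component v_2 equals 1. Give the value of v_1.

C + 4I = [[-8, 8], [-12, 12]].
Solving (C + 4I)v = 0 gives the eigenspace spanned by (1, 1).
With v_2 = 1, v = (1, 1), so v_1 = 1.

1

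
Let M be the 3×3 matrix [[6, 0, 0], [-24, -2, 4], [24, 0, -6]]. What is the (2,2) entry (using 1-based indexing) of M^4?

Characteristic polynomial: s^3 + 2s^2 - 36s - 72 = (s - 6)(s + 2)(s + 6), so the eigenvalues are -6, -2, 6.
s=6: eigenvector (1, -2, 2).
s=-2: eigenvector (0, 1, 0).
s=-6: eigenvector (0, -1, 1).
P = [[1, 0, 0], [-2, 1, -1], [2, 0, 1]], D = diag(6, -2, -6), P⁻¹ = [[1, 0, 0], [0, 1, 1], [-2, 0, 1]].
M⁴ = P·diag(1296, 16, 1296)·P⁻¹ = [[1296, 0, 0], [0, 16, -1280], [0, 0, 1296]].
The requested entry is 16.

16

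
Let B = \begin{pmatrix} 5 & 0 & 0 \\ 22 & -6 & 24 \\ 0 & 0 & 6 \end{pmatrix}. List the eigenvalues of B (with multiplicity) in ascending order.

Characteristic polynomial: p(t) = t^3 - 5t^2 - 36t + 180 = (t - 6)(t - 5)(t + 6).
Roots (with multiplicity): -6, 5, 6.

-6, 5, 6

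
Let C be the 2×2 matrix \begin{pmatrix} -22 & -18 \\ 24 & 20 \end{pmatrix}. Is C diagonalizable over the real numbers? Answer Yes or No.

Characteristic polynomial: p(r) = r^2 + 2r - 8 = (r - 2)(r + 4).
All 2 eigenvalues are distinct, so C is diagonalizable.

Yes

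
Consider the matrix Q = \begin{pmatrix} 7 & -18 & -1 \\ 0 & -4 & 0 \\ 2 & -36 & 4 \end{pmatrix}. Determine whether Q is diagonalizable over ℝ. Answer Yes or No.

Characteristic polynomial: p(t) = t^3 - 7t^2 - 14t + 120 = (t - 6)(t - 5)(t + 4).
All 3 eigenvalues are distinct, so Q is diagonalizable.

Yes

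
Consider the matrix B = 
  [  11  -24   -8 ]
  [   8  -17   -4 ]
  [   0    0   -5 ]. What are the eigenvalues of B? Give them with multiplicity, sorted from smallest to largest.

-5, -5, -1

Characteristic polynomial: p(μ) = μ^3 + 11μ^2 + 35μ + 25 = (μ + 1)(μ + 5)^2.
Roots (with multiplicity): -5, -5, -1.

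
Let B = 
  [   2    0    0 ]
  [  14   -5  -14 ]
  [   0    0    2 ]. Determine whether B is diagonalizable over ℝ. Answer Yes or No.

Characteristic polynomial: p(λ) = λ^3 + λ^2 - 16λ + 20 = (λ - 2)^2(λ + 5).
λ = 2 has algebraic multiplicity 2; rank(B − 2I) = 1, so geometric multiplicity = 2.
Every eigenvalue has geometric = algebraic multiplicity, so B is diagonalizable.

Yes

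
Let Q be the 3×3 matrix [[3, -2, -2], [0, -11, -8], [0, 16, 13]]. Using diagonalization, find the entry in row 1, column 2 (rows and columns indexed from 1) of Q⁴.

-544

Characteristic polynomial: r^3 - 5r^2 - 9r + 45 = (r - 5)(r - 3)(r + 3), so the eigenvalues are -3, 3, 5.
r=3: eigenvector (1, 0, 0).
r=-3: eigenvector (0, 1, -1).
r=5: eigenvector (-1, -1, 2).
P = [[1, 0, -1], [0, 1, -1], [0, -1, 2]], D = diag(3, -3, 5), P⁻¹ = [[1, 1, 1], [0, 2, 1], [0, 1, 1]].
Q⁴ = P·diag(81, 81, 625)·P⁻¹ = [[81, -544, -544], [0, -463, -544], [0, 1088, 1169]].
The requested entry is -544.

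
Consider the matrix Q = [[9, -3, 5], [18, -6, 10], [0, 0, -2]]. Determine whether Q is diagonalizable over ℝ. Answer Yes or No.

Characteristic polynomial: p(λ) = λ^3 - λ^2 - 6λ = λ(λ - 3)(λ + 2).
All 3 eigenvalues are distinct, so Q is diagonalizable.

Yes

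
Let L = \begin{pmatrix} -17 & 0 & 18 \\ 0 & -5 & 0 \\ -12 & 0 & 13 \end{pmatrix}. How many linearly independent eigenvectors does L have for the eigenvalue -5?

2

L + 5I = [[-12, 0, 18], [0, 0, 0], [-12, 0, 18]].
This matrix has rank 1, so its null space has dimension 3 − 1 = 2.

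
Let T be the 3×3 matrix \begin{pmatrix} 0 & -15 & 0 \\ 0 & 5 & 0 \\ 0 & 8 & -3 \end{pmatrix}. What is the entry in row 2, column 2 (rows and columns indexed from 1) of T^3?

Characteristic polynomial: λ^3 - 2λ^2 - 15λ = λ(λ - 5)(λ + 3), so the eigenvalues are -3, 0, 5.
λ=0: eigenvector (1, 0, 0).
λ=5: eigenvector (-3, 1, 1).
λ=-3: eigenvector (0, 0, 1).
P = [[1, -3, 0], [0, 1, 0], [0, 1, 1]], D = diag(0, 5, -3), P⁻¹ = [[1, 3, 0], [0, 1, 0], [0, -1, 1]].
T³ = P·diag(0, 125, -27)·P⁻¹ = [[0, -375, 0], [0, 125, 0], [0, 152, -27]].
The requested entry is 125.

125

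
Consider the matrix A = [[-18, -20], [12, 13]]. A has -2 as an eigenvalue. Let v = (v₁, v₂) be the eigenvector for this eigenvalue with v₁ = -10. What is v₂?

8

A + 2I = [[-16, -20], [12, 15]].
Solving (A + 2I)v = 0 gives the eigenspace spanned by (-10, 8).
With v₁ = -10, v = (-10, 8), so v₂ = 8.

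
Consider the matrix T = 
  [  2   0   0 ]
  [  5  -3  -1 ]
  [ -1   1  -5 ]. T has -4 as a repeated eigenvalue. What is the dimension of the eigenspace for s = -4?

T + 4I = [[6, 0, 0], [5, 1, -1], [-1, 1, -1]].
This matrix has rank 2, so its null space has dimension 3 − 2 = 1.

1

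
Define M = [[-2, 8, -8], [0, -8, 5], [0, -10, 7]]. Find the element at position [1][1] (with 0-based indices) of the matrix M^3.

-62

Characteristic polynomial: s^3 + 3s^2 - 4s - 12 = (s - 2)(s + 2)(s + 3), so the eigenvalues are -3, -2, 2.
s=-2: eigenvector (1, 0, 0).
s=2: eigenvector (-2, 1, 2).
s=-3: eigenvector (0, -1, -1).
P = [[1, -2, 0], [0, 1, -1], [0, 2, -1]], D = diag(-2, 2, -3), P⁻¹ = [[1, -2, 2], [0, -1, 1], [0, -2, 1]].
M³ = P·diag(-8, 8, -27)·P⁻¹ = [[-8, 32, -32], [0, -62, 35], [0, -70, 43]].
The requested entry is -62.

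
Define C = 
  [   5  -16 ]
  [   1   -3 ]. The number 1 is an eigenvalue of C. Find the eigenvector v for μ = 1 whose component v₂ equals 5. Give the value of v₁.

C − 1I = [[4, -16], [1, -4]].
Solving (C − 1I)v = 0 gives the eigenspace spanned by (20, 5).
With v₂ = 5, v = (20, 5), so v₁ = 20.

20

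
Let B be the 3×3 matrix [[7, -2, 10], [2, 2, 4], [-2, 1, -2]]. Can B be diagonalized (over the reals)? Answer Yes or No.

No

Characteristic polynomial: p(r) = r^3 - 7r^2 + 16r - 12 = (r - 3)(r - 2)^2.
r = 2 has algebraic multiplicity 2; rank(B − 2I) = 2, so geometric multiplicity = 1.
Geometric multiplicity < algebraic multiplicity, so B is not diagonalizable.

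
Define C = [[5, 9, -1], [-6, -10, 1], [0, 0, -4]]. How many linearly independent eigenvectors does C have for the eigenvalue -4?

C + 4I = [[9, 9, -1], [-6, -6, 1], [0, 0, 0]].
This matrix has rank 2, so its null space has dimension 3 − 2 = 1.

1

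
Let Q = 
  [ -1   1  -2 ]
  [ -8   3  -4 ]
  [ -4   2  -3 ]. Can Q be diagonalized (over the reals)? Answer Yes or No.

No

Characteristic polynomial: p(λ) = λ^3 + λ^2 - λ - 1 = (λ - 1)(λ + 1)^2.
λ = -1 has algebraic multiplicity 2; rank(Q + 1I) = 2, so geometric multiplicity = 1.
Geometric multiplicity < algebraic multiplicity, so Q is not diagonalizable.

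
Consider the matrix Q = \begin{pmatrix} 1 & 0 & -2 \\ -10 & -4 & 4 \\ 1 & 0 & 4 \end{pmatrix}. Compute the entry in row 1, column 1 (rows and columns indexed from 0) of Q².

Characteristic polynomial: r^3 - r^2 - 14r + 24 = (r - 3)(r - 2)(r + 4), so the eigenvalues are -4, 2, 3.
r=2: eigenvector (2, -4, -1).
r=-4: eigenvector (0, 1, 0).
r=3: eigenvector (-1, 2, 1).
P = [[2, 0, -1], [-4, 1, 2], [-1, 0, 1]], D = diag(2, -4, 3), P⁻¹ = [[1, 0, 1], [2, 1, 0], [1, 0, 2]].
Q² = P·diag(4, 16, 9)·P⁻¹ = [[-1, 0, -10], [34, 16, 20], [5, 0, 14]].
The requested entry is 16.

16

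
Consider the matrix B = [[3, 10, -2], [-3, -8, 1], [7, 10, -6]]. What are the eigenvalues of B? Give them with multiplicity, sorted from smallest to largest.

-4, -4, -3

Characteristic polynomial: p(μ) = μ^3 + 11μ^2 + 40μ + 48 = (μ + 3)(μ + 4)^2.
Roots (with multiplicity): -4, -4, -3.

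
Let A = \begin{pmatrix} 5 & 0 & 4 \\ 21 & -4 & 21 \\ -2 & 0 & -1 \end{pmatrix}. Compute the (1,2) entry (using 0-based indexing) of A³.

273

Characteristic polynomial: s^3 - 13s + 12 = (s - 3)(s - 1)(s + 4), so the eigenvalues are -4, 1, 3.
s=3: eigenvector (2, 3, -1).
s=-4: eigenvector (0, 1, 0).
s=1: eigenvector (-1, 0, 1).
P = [[2, 0, -1], [3, 1, 0], [-1, 0, 1]], D = diag(3, -4, 1), P⁻¹ = [[1, 0, 1], [-3, 1, -3], [1, 0, 2]].
A³ = P·diag(27, -64, 1)·P⁻¹ = [[53, 0, 52], [273, -64, 273], [-26, 0, -25]].
The requested entry is 273.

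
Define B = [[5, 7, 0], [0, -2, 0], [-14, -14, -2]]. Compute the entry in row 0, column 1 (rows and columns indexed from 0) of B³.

Characteristic polynomial: s^3 - s^2 - 16s - 20 = (s - 5)(s + 2)^2, so the eigenvalues are -2, -2, 5.
s=5: eigenvector (1, 0, -2).
s=-2: eigenvector (-1, 1, 2).
s=-2: eigenvector (0, 0, 1).
P = [[1, -1, 0], [0, 1, 0], [-2, 2, 1]], D = diag(5, -2, -2), P⁻¹ = [[1, 1, 0], [0, 1, 0], [2, 0, 1]].
B³ = P·diag(125, -8, -8)·P⁻¹ = [[125, 133, 0], [0, -8, 0], [-266, -266, -8]].
The requested entry is 133.

133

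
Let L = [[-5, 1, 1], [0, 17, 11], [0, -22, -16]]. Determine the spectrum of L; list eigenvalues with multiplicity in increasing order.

Characteristic polynomial: p(r) = r^3 + 4r^2 - 35r - 150 = (r - 6)(r + 5)^2.
Roots (with multiplicity): -5, -5, 6.

-5, -5, 6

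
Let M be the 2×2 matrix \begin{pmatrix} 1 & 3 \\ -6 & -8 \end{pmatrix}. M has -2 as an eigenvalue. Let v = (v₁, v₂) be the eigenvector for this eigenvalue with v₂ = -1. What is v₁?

M + 2I = [[3, 3], [-6, -6]].
Solving (M + 2I)v = 0 gives the eigenspace spanned by (1, -1).
With v₂ = -1, v = (1, -1), so v₁ = 1.

1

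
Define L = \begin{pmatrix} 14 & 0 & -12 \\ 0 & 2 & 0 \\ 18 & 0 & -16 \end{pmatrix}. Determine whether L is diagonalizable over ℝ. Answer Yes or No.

Characteristic polynomial: p(μ) = μ^3 - 12μ + 16 = (μ - 2)^2(μ + 4).
μ = 2 has algebraic multiplicity 2; rank(L − 2I) = 1, so geometric multiplicity = 2.
Every eigenvalue has geometric = algebraic multiplicity, so L is diagonalizable.

Yes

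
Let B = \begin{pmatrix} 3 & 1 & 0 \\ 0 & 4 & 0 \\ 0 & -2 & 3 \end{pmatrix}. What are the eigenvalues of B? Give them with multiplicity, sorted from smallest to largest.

3, 3, 4

Characteristic polynomial: p(s) = s^3 - 10s^2 + 33s - 36 = (s - 4)(s - 3)^2.
Roots (with multiplicity): 3, 3, 4.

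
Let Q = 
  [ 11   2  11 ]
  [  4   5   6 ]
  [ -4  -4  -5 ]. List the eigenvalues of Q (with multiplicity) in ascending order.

1, 5, 5

Characteristic polynomial: p(λ) = λ^3 - 11λ^2 + 35λ - 25 = (λ - 5)^2(λ - 1).
Roots (with multiplicity): 1, 5, 5.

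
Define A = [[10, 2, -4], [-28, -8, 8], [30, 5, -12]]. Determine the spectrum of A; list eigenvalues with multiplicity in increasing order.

-4, -4, -2

Characteristic polynomial: p(λ) = λ^3 + 10λ^2 + 32λ + 32 = (λ + 2)(λ + 4)^2.
Roots (with multiplicity): -4, -4, -2.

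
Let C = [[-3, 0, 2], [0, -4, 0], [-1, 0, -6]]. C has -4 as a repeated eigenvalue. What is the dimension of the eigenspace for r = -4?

2

C + 4I = [[1, 0, 2], [0, 0, 0], [-1, 0, -2]].
This matrix has rank 1, so its null space has dimension 3 − 1 = 2.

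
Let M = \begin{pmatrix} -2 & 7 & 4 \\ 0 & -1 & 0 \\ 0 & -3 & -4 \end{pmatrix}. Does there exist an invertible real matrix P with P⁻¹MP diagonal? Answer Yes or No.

Yes

Characteristic polynomial: p(t) = t^3 + 7t^2 + 14t + 8 = (t + 1)(t + 2)(t + 4).
All 3 eigenvalues are distinct, so M is diagonalizable.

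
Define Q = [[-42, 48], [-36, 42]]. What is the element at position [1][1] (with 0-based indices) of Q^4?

Characteristic polynomial: t^2 - 36 = (t - 6)(t + 6), so the eigenvalues are -6, 6.
t=6: eigenvector (1, 1).
t=-6: eigenvector (4, 3).
P = [[1, 4], [1, 3]], D = diag(6, -6), P⁻¹ = [[-3, 4], [1, -1]].
Q⁴ = P·diag(1296, 1296)·P⁻¹ = [[1296, 0], [0, 1296]].
The requested entry is 1296.

1296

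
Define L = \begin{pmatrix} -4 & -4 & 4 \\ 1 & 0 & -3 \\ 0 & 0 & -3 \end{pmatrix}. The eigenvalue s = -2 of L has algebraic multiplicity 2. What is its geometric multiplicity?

L + 2I = [[-2, -4, 4], [1, 2, -3], [0, 0, -1]].
This matrix has rank 2, so its null space has dimension 3 − 2 = 1.

1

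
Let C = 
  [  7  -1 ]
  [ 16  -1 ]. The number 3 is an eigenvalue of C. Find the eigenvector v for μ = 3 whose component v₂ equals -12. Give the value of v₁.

C − 3I = [[4, -1], [16, -4]].
Solving (C − 3I)v = 0 gives the eigenspace spanned by (-3, -12).
With v₂ = -12, v = (-3, -12), so v₁ = -3.

-3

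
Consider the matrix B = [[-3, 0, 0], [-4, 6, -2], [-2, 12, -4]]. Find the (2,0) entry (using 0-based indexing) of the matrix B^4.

-226

Characteristic polynomial: s^3 + s^2 - 6s = s(s - 2)(s + 3), so the eigenvalues are -3, 0, 2.
s=-3: eigenvector (1, 0, -2).
s=2: eigenvector (0, 1, 2).
s=0: eigenvector (0, 1, 3).
P = [[1, 0, 0], [0, 1, 1], [-2, 2, 3]], D = diag(-3, 2, 0), P⁻¹ = [[1, 0, 0], [-2, 3, -1], [2, -2, 1]].
B⁴ = P·diag(81, 16, 0)·P⁻¹ = [[81, 0, 0], [-32, 48, -16], [-226, 96, -32]].
The requested entry is -226.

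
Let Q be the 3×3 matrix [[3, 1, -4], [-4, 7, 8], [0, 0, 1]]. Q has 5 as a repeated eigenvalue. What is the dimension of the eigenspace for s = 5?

1

Q − 5I = [[-2, 1, -4], [-4, 2, 8], [0, 0, -4]].
This matrix has rank 2, so its null space has dimension 3 − 2 = 1.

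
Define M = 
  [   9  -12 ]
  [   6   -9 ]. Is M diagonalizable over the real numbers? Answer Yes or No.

Yes

Characteristic polynomial: p(λ) = λ^2 - 9 = (λ - 3)(λ + 3).
All 2 eigenvalues are distinct, so M is diagonalizable.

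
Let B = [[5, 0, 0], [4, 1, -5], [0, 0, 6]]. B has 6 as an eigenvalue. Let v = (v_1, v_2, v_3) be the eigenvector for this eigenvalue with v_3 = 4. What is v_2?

-4

B − 6I = [[-1, 0, 0], [4, -5, -5], [0, 0, 0]].
Solving (B − 6I)v = 0 gives the eigenspace spanned by (0, -4, 4).
With v_3 = 4, v = (0, -4, 4), so v_2 = -4.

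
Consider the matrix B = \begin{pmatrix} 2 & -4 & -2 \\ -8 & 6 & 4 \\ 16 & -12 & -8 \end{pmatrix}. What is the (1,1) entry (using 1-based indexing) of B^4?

Characteristic polynomial: μ^3 - 4μ = μ(μ - 2)(μ + 2), so the eigenvalues are -2, 0, 2.
μ=0: eigenvector (1, -2, 5).
μ=-2: eigenvector (0, 1, -2).
μ=2: eigenvector (1, -2, 4).
P = [[1, 0, 1], [-2, 1, -2], [5, -2, 4]], D = diag(0, -2, 2), P⁻¹ = [[0, 2, 1], [2, 1, 0], [1, -2, -1]].
B⁴ = P·diag(0, 16, 16)·P⁻¹ = [[16, -32, -16], [0, 80, 32], [0, -160, -64]].
The requested entry is 16.

16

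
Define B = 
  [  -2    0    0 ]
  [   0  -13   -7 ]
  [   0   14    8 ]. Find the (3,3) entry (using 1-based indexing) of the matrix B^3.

218

Characteristic polynomial: μ^3 + 7μ^2 + 4μ - 12 = (μ - 1)(μ + 2)(μ + 6), so the eigenvalues are -6, -2, 1.
μ=-6: eigenvector (0, -1, 1).
μ=1: eigenvector (0, -1, 2).
μ=-2: eigenvector (1, 0, 0).
P = [[0, 0, 1], [-1, -1, 0], [1, 2, 0]], D = diag(-6, 1, -2), P⁻¹ = [[0, -2, -1], [0, 1, 1], [1, 0, 0]].
B³ = P·diag(-216, 1, -8)·P⁻¹ = [[-8, 0, 0], [0, -433, -217], [0, 434, 218]].
The requested entry is 218.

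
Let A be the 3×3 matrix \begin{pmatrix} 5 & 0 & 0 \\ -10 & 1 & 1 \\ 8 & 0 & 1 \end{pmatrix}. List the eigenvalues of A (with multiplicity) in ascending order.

Characteristic polynomial: p(μ) = μ^3 - 7μ^2 + 11μ - 5 = (μ - 5)(μ - 1)^2.
Roots (with multiplicity): 1, 1, 5.

1, 1, 5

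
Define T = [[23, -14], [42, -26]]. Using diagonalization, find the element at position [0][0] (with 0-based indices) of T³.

Characteristic polynomial: λ^2 + 3λ - 10 = (λ - 2)(λ + 5), so the eigenvalues are -5, 2.
λ=-5: eigenvector (1, 2).
λ=2: eigenvector (-2, -3).
P = [[1, -2], [2, -3]], D = diag(-5, 2), P⁻¹ = [[-3, 2], [-2, 1]].
T³ = P·diag(-125, 8)·P⁻¹ = [[407, -266], [798, -524]].
The requested entry is 407.

407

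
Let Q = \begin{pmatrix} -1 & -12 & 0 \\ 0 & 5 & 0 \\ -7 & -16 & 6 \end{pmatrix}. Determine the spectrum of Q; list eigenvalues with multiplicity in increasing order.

Characteristic polynomial: p(μ) = μ^3 - 10μ^2 + 19μ + 30 = (μ - 6)(μ - 5)(μ + 1).
Roots (with multiplicity): -1, 5, 6.

-1, 5, 6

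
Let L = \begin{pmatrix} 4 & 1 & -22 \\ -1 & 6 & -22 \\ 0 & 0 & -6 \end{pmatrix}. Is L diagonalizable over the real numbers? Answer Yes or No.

No

Characteristic polynomial: p(λ) = λ^3 - 4λ^2 - 35λ + 150 = (λ - 5)^2(λ + 6).
λ = 5 has algebraic multiplicity 2; rank(L − 5I) = 2, so geometric multiplicity = 1.
Geometric multiplicity < algebraic multiplicity, so L is not diagonalizable.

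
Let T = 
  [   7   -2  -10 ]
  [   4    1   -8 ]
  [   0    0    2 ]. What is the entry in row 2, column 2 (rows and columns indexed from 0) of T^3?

Characteristic polynomial: λ^3 - 10λ^2 + 31λ - 30 = (λ - 5)(λ - 3)(λ - 2), so the eigenvalues are 2, 3, 5.
λ=5: eigenvector (1, 1, 0).
λ=3: eigenvector (1, 2, 0).
λ=2: eigenvector (2, 0, 1).
P = [[1, 1, 2], [1, 2, 0], [0, 0, 1]], D = diag(5, 3, 2), P⁻¹ = [[2, -1, -4], [-1, 1, 2], [0, 0, 1]].
T³ = P·diag(125, 27, 8)·P⁻¹ = [[223, -98, -430], [196, -71, -392], [0, 0, 8]].
The requested entry is 8.

8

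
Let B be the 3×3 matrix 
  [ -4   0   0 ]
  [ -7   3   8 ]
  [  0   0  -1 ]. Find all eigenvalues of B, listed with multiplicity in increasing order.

-4, -1, 3

Characteristic polynomial: p(λ) = λ^3 + 2λ^2 - 11λ - 12 = (λ - 3)(λ + 1)(λ + 4).
Roots (with multiplicity): -4, -1, 3.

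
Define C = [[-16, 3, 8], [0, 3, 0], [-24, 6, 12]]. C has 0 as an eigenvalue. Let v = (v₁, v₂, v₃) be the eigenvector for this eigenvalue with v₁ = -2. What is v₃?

-4

C = [[-16, 3, 8], [0, 3, 0], [-24, 6, 12]].
Solving (C)v = 0 gives the eigenspace spanned by (-2, 0, -4).
With v₁ = -2, v = (-2, 0, -4), so v₃ = -4.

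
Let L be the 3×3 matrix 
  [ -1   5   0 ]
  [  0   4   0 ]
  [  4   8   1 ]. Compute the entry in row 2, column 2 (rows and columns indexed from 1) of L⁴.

Characteristic polynomial: μ^3 - 4μ^2 - μ + 4 = (μ - 4)(μ - 1)(μ + 1), so the eigenvalues are -1, 1, 4.
μ=1: eigenvector (0, 0, 1).
μ=4: eigenvector (1, 1, 4).
μ=-1: eigenvector (1, 0, -2).
P = [[0, 1, 1], [0, 1, 0], [1, 4, -2]], D = diag(1, 4, -1), P⁻¹ = [[2, -6, 1], [0, 1, 0], [1, -1, 0]].
L⁴ = P·diag(1, 256, 1)·P⁻¹ = [[1, 255, 0], [0, 256, 0], [0, 1020, 1]].
The requested entry is 256.

256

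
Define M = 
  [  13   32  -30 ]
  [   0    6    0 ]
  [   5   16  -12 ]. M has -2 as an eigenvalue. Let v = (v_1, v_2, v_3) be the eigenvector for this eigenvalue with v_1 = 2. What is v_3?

M + 2I = [[15, 32, -30], [0, 8, 0], [5, 16, -10]].
Solving (M + 2I)v = 0 gives the eigenspace spanned by (2, 0, 1).
With v_1 = 2, v = (2, 0, 1), so v_3 = 1.

1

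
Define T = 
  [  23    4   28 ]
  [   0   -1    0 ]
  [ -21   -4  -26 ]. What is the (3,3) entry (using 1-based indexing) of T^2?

Characteristic polynomial: λ^3 + 4λ^2 - 7λ - 10 = (λ - 2)(λ + 1)(λ + 5), so the eigenvalues are -5, -1, 2.
λ=-5: eigenvector (-1, 0, 1).
λ=-1: eigenvector (1, 1, -1).
λ=2: eigenvector (4, 0, -3).
P = [[-1, 1, 4], [0, 1, 0], [1, -1, -3]], D = diag(-5, -1, 2), P⁻¹ = [[3, 1, 4], [0, 1, 0], [1, 0, 1]].
T² = P·diag(25, 1, 4)·P⁻¹ = [[-59, -24, -84], [0, 1, 0], [63, 24, 88]].
The requested entry is 88.

88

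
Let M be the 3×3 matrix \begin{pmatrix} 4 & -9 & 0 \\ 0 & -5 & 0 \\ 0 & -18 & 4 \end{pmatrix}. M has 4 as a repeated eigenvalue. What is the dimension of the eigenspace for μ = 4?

2

M − 4I = [[0, -9, 0], [0, -9, 0], [0, -18, 0]].
This matrix has rank 1, so its null space has dimension 3 − 1 = 2.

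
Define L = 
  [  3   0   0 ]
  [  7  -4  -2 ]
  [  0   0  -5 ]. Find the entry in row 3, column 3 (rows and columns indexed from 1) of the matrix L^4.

Characteristic polynomial: r^3 + 6r^2 - 7r - 60 = (r - 3)(r + 4)(r + 5), so the eigenvalues are -5, -4, 3.
r=3: eigenvector (1, 1, 0).
r=-4: eigenvector (0, 1, 0).
r=-5: eigenvector (0, 2, 1).
P = [[1, 0, 0], [1, 1, 2], [0, 0, 1]], D = diag(3, -4, -5), P⁻¹ = [[1, 0, 0], [-1, 1, -2], [0, 0, 1]].
L⁴ = P·diag(81, 256, 625)·P⁻¹ = [[81, 0, 0], [-175, 256, 738], [0, 0, 625]].
The requested entry is 625.

625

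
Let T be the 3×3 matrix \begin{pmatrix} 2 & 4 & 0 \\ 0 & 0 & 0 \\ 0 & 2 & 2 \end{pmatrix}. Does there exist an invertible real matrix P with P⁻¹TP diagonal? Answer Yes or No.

Yes

Characteristic polynomial: p(r) = r^3 - 4r^2 + 4r = r(r - 2)^2.
r = 2 has algebraic multiplicity 2; rank(T − 2I) = 1, so geometric multiplicity = 2.
Every eigenvalue has geometric = algebraic multiplicity, so T is diagonalizable.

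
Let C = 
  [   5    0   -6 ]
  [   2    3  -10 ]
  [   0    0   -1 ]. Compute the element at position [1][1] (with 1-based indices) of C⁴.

625

Characteristic polynomial: s^3 - 7s^2 + 7s + 15 = (s - 5)(s - 3)(s + 1), so the eigenvalues are -1, 3, 5.
s=5: eigenvector (1, 1, 0).
s=3: eigenvector (0, 1, 0).
s=-1: eigenvector (1, 2, 1).
P = [[1, 0, 1], [1, 1, 2], [0, 0, 1]], D = diag(5, 3, -1), P⁻¹ = [[1, 0, -1], [-1, 1, -1], [0, 0, 1]].
C⁴ = P·diag(625, 81, 1)·P⁻¹ = [[625, 0, -624], [544, 81, -704], [0, 0, 1]].
The requested entry is 625.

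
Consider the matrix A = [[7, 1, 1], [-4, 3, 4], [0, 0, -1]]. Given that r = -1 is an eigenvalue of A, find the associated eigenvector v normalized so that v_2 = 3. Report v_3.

-3

A + 1I = [[8, 1, 1], [-4, 4, 4], [0, 0, 0]].
Solving (A + 1I)v = 0 gives the eigenspace spanned by (0, 3, -3).
With v_2 = 3, v = (0, 3, -3), so v_3 = -3.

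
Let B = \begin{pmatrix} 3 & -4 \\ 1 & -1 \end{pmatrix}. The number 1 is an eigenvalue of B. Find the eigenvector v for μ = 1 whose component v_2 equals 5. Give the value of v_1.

10

B − 1I = [[2, -4], [1, -2]].
Solving (B − 1I)v = 0 gives the eigenspace spanned by (10, 5).
With v_2 = 5, v = (10, 5), so v_1 = 10.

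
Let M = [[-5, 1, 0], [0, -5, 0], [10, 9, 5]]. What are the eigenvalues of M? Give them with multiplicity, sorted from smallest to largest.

Characteristic polynomial: p(r) = r^3 + 5r^2 - 25r - 125 = (r - 5)(r + 5)^2.
Roots (with multiplicity): -5, -5, 5.

-5, -5, 5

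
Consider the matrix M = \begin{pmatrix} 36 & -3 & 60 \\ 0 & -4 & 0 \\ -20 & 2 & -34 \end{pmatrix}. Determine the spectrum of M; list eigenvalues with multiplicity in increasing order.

Characteristic polynomial: p(r) = r^3 + 2r^2 - 32r - 96 = (r - 6)(r + 4)^2.
Roots (with multiplicity): -4, -4, 6.

-4, -4, 6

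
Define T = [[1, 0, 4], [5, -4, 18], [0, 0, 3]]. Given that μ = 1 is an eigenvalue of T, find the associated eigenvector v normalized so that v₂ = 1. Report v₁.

1

T − 1I = [[0, 0, 4], [5, -5, 18], [0, 0, 2]].
Solving (T − 1I)v = 0 gives the eigenspace spanned by (1, 1, 0).
With v₂ = 1, v = (1, 1, 0), so v₁ = 1.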